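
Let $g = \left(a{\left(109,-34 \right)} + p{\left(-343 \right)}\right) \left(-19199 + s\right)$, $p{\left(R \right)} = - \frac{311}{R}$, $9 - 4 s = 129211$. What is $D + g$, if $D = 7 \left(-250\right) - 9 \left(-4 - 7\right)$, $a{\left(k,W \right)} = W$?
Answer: $\frac{1168009063}{686} \approx 1.7026 \cdot 10^{6}$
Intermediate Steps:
$s = - \frac{64601}{2}$ ($s = \frac{9}{4} - \frac{129211}{4} = - \frac{64601}{2} \approx -32301.0$)
$g = \frac{1169141649}{686}$ ($g = \left(-34 - \frac{311}{-343}\right) \left(-19199 - \frac{64601}{2}\right) = \left(-34 - - \frac{311}{343}\right) \left(- \frac{102999}{2}\right) = \left(-34 + \frac{311}{343}\right) \left(- \frac{102999}{2}\right) = \left(- \frac{11351}{343}\right) \left(- \frac{102999}{2}\right) = \frac{1169141649}{686} \approx 1.7043 \cdot 10^{6}$)
$D = -1651$ ($D = -1750 - -99 = -1750 + 99 = -1651$)
$D + g = -1651 + \frac{1169141649}{686} = \frac{1168009063}{686}$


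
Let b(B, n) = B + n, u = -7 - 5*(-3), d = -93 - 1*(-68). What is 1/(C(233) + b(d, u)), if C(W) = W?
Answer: 1/216 ≈ 0.0046296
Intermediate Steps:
d = -25 (d = -93 + 68 = -25)
u = 8 (u = -7 + 15 = 8)
1/(C(233) + b(d, u)) = 1/(233 + (-25 + 8)) = 1/(233 - 17) = 1/216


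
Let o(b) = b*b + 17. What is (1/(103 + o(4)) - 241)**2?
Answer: 1074200625/18496 ≈ 58077.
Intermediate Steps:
o(b) = 17 + b**2 (o(b) = b**2 + 17 = 17 + b**2)
(1/(103 + o(4)) - 241)**2 = (1/(103 + (17 + 4**2)) - 241)**2 = (1/(103 + (17 + 16)) - 241)**2 = (1/(103 + 33) - 241)**2 = (1/136 - 241)**2 = (-32775/136)**2 = 1074200625/18496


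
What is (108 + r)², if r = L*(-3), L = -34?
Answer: 44100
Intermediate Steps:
r = 102 (r = -34*(-3) = 102)
(108 + r)² = (108 + 102)² = 210² = 44100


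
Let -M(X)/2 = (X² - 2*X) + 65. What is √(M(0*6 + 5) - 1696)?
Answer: 8*I*√29 ≈ 43.081*I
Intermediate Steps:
M(X) = -130 - 2*X² + 4*X (M(X) = -2*((X² - 2*X) + 65) = -2*(65 + X² - 2*X) = -130 - 2*X² + 4*X)
√(M(0*6 + 5) - 1696) = √((-130 - 2*(0*6 + 5)² + 4*(0*6 + 5)) - 1696) = √((-130 - 2*(0 + 5)² + 4*(0 + 5)) - 1696) = √((-130 - 2*5² + 4*5) - 1696) = √((-130 - 2*25 + 20) - 1696) = √((-130 - 50 + 20) - 1696) = √(-160 - 1696) = √(-1856) = 8*I*√29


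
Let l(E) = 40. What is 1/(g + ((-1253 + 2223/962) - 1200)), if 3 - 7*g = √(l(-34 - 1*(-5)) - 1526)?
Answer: -657463730/1610965622561 + 38332*I*√1486/1610965622561 ≈ -0.00040812 + 9.1724e-7*I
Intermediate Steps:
g = 3/7 - I*√1486/7 (g = 3/7 - √(40 - 1526)/7 = 3/7 - I*√1486/7 ≈ 0.42857 - 5.507*I)
1/(g + ((-1253 + 2223/962) - 1200)) = 1/((3/7 - I*√1486/7) + ((-1253 + 2223/962) - 1200)) = 1/((3/7 - I*√1486/7) + ((-1253 + 2223*(1/962)) - 1200)) = 1/((3/7 - I*√1486/7) + ((-1253 + 171/74) - 1200)) = 1/((3/7 - I*√1486/7) + (-92551/74 - 1200)) = 1/((3/7 - I*√1486/7) - 181351/74) = 1/(-1269235/518 - I*√1486/7)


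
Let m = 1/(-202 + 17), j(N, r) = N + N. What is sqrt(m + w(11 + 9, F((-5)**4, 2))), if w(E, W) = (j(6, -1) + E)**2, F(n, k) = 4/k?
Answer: sqrt(35046215)/185 ≈ 32.000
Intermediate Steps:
j(N, r) = 2*N
w(E, W) = (12 + E)**2 (w(E, W) = (2*6 + E)**2 = (12 + E)**2)
m = -1/185 (m = 1/(-185) = -1/185 ≈ -0.0054054)
sqrt(m + w(11 + 9, F((-5)**4, 2))) = sqrt(-1/185 + (12 + (11 + 9))**2) = sqrt(-1/185 + (12 + 20)**2) = sqrt(-1/185 + 32**2) = sqrt(-1/185 + 1024) = sqrt(189439/185) = sqrt(35046215)/185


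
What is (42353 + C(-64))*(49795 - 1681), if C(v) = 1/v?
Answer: 65208687687/32 ≈ 2.0378e+9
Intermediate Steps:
(42353 + C(-64))*(49795 - 1681) = (42353 + 1/(-64))*(49795 - 1681) = (42353 - 1/64)*48114 = (2710591/64)*48114 = 65208687687/32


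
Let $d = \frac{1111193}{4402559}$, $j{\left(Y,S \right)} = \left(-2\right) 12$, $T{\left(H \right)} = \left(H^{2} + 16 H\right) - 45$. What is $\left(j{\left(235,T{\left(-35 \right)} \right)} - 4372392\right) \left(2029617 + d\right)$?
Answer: $- \frac{39069765585227367936}{4402559} \approx -8.8743 \cdot 10^{12}$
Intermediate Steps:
$T{\left(H \right)} = -45 + H^{2} + 16 H$
$j{\left(Y,S \right)} = -24$
$d = \frac{1111193}{4402559}$ ($d = 1111193 \cdot \frac{1}{4402559} = \frac{1111193}{4402559} \approx 0.2524$)
$\left(j{\left(235,T{\left(-35 \right)} \right)} - 4372392\right) \left(2029617 + d\right) = \left(-24 - 4372392\right) \left(2029617 + \frac{1111193}{4402559}\right) = \left(-4372416\right) \frac{8935509701096}{4402559} = - \frac{39069765585227367936}{4402559}$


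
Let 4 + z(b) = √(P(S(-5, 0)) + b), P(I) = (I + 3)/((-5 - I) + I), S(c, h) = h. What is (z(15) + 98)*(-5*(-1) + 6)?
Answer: 1034 + 66*√10/5 ≈ 1075.7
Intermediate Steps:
P(I) = -⅗ - I/5 (P(I) = (3 + I)/(-5) = (3 + I)*(-⅕) = -⅗ - I/5)
z(b) = -4 + √(-⅗ + b) (z(b) = -4 + √((-⅗ - ⅕*0) + b) = -4 + √((-⅗ + 0) + b) = -4 + √(-⅗ + b))
(z(15) + 98)*(-5*(-1) + 6) = ((-4 + √(-15 + 25*15)/5) + 98)*(-5*(-1) + 6) = ((-4 + √(-15 + 375)/5) + 98)*(5 + 6) = ((-4 + √360/5) + 98)*11 = ((-4 + (6*√10)/5) + 98)*11 = ((-4 + 6*√10/5) + 98)*11 = (94 + 6*√10/5)*11 = 1034 + 66*√10/5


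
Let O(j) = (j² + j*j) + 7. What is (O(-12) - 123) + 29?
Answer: 201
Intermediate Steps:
O(j) = 7 + 2*j² (O(j) = (j² + j²) + 7 = 2*j² + 7 = 7 + 2*j²)
(O(-12) - 123) + 29 = ((7 + 2*(-12)²) - 123) + 29 = ((7 + 2*144) - 123) + 29 = ((7 + 288) - 123) + 29 = (295 - 123) + 29 = 172 + 29 = 201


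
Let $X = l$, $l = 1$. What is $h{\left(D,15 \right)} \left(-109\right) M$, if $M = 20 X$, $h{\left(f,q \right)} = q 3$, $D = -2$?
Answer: $-98100$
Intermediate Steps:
$X = 1$
$h{\left(f,q \right)} = 3 q$
$M = 20$ ($M = 20 \cdot 1 = 20$)
$h{\left(D,15 \right)} \left(-109\right) M = 3 \cdot 15 \left(-109\right) 20 = 45 \left(-109\right) 20 = \left(-4905\right) 20 = -98100$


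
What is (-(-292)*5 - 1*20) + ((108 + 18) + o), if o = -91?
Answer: 1475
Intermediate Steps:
(-(-292)*5 - 1*20) + ((108 + 18) + o) = (-(-292)*5 - 1*20) + ((108 + 18) - 91) = (-73*(-20) - 20) + (126 - 91) = (1460 - 20) + 35 = 1440 + 35 = 1475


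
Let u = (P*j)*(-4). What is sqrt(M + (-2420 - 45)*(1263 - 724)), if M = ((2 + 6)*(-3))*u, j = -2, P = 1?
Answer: I*sqrt(1328827) ≈ 1152.7*I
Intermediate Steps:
u = 8 (u = (1*(-2))*(-4) = -2*(-4) = 8)
M = -192 (M = ((2 + 6)*(-3))*8 = (8*(-3))*8 = -24*8 = -192)
sqrt(M + (-2420 - 45)*(1263 - 724)) = sqrt(-192 + (-2420 - 45)*(1263 - 724)) = sqrt(-192 - 2465*539) = sqrt(-192 - 1328635) = sqrt(-1328827) = I*sqrt(1328827)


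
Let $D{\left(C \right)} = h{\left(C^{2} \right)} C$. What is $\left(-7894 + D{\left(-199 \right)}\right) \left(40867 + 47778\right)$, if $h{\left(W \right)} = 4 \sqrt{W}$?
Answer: $-14741486210$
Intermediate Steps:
$D{\left(C \right)} = 4 C \sqrt{C^{2}}$ ($D{\left(C \right)} = 4 \sqrt{C^{2}} C = 4 C \sqrt{C^{2}}$)
$\left(-7894 + D{\left(-199 \right)}\right) \left(40867 + 47778\right) = \left(-7894 + 4 \left(-199\right) \sqrt{\left(-199\right)^{2}}\right) \left(40867 + 47778\right) = \left(-7894 + 4 \left(-199\right) \sqrt{39601}\right) 88645 = \left(-7894 + 4 \left(-199\right) 199\right) 88645 = \left(-7894 - 158404\right) 88645 = \left(-166298\right) 88645 = -14741486210$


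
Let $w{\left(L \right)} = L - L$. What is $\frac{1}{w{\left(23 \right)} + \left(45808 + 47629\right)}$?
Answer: $\frac{1}{93437} \approx 1.0702 \cdot 10^{-5}$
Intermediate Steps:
$w{\left(L \right)} = 0$
$\frac{1}{w{\left(23 \right)} + \left(45808 + 47629\right)} = \frac{1}{0 + \left(45808 + 47629\right)} = \frac{1}{0 + 93437} = \frac{1}{93437}$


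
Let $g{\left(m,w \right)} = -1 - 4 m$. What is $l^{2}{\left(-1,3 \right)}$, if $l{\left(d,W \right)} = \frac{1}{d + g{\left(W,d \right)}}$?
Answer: $\frac{1}{196} \approx 0.005102$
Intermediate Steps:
$l{\left(d,W \right)} = \frac{1}{-1 + d - 4 W}$ ($l{\left(d,W \right)} = \frac{1}{d - \left(1 + 4 W\right)} = \frac{1}{-1 + d - 4 W}$)
$l^{2}{\left(-1,3 \right)} = \left(\frac{1}{-1 - 1 - 12}\right)^{2} = \left(\frac{1}{-14}\right)^{2} = \left(- \frac{1}{14}\right)^{2} = \frac{1}{196}$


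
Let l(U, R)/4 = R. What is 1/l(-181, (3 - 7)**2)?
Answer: 1/64 ≈ 0.015625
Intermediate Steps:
l(U, R) = 4*R
1/l(-181, (3 - 7)**2) = 1/(4*(3 - 7)**2) = 1/(4*(-4)**2) = 1/(4*16) = 1/64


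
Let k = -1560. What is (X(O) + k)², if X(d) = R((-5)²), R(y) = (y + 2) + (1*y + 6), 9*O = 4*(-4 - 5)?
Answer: 2256004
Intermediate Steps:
O = -4 (O = (4*(-4 - 5))/9 = (4*(-9))/9 = (⅑)*(-36) = -4)
R(y) = 8 + 2*y (R(y) = (2 + y) + (y + 6) = (2 + y) + (6 + y) = 8 + 2*y)
X(d) = 58 (X(d) = 8 + 2*(-5)² = 8 + 2*25 = 8 + 50 = 58)
(X(O) + k)² = (58 - 1560)² = (-1502)² = 2256004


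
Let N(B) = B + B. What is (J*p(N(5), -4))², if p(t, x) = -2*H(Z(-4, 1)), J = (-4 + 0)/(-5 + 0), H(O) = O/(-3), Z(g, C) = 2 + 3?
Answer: 64/9 ≈ 7.1111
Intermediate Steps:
Z(g, C) = 5
H(O) = -O/3 (H(O) = O*(-⅓) = -O/3)
J = ⅘ (J = -4/(-5) = -4*(-⅕) = ⅘ ≈ 0.80000)
N(B) = 2*B
p(t, x) = 10/3 (p(t, x) = -(-2)*5/3 = -2*(-5/3) = 10/3)
(J*p(N(5), -4))² = ((⅘)*(10/3))² = (8/3)² = 64/9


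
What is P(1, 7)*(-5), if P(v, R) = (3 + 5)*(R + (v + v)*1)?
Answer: -360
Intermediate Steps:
P(v, R) = 8*R + 16*v (P(v, R) = 8*(R + (2*v)*1) = 8*(R + 2*v) = 8*R + 16*v)
P(1, 7)*(-5) = (8*7 + 16*1)*(-5) = (56 + 16)*(-5) = 72*(-5) = -360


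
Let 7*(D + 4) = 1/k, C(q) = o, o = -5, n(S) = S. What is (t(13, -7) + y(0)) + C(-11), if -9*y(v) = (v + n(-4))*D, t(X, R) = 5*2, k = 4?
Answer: 68/21 ≈ 3.2381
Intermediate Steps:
C(q) = -5
D = -111/28 (D = -4 + (1/4)/7 = -4 + (1*(1/4))/7 = -4 + (1/7)*(1/4) = -4 + 1/28 = -111/28 ≈ -3.9643)
t(X, R) = 10
y(v) = -37/21 + 37*v/84 (y(v) = -(v - 4)*(-111)/(9*28) = -(-4 + v)*(-111)/(9*28) = -(111/7 - 111*v/28)/9 = -37/21 + 37*v/84)
(t(13, -7) + y(0)) + C(-11) = (10 + (-37/21 + (37/84)*0)) - 5 = (10 + (-37/21 + 0)) - 5 = (10 - 37/21) - 5 = 173/21 - 5 = 68/21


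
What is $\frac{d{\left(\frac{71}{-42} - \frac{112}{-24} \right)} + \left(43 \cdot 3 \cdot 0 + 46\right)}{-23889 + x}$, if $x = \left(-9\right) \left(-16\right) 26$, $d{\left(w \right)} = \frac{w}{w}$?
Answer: $- \frac{47}{20145} \approx -0.0023331$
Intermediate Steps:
$d{\left(w \right)} = 1$
$x = 3744$ ($x = 144 \cdot 26 = 3744$)
$\frac{d{\left(\frac{71}{-42} - \frac{112}{-24} \right)} + \left(43 \cdot 3 \cdot 0 + 46\right)}{-23889 + x} = \frac{1 + \left(43 \cdot 3 \cdot 0 + 46\right)}{-23889 + 3744} = \frac{1 + \left(43 \cdot 0 + 46\right)}{-20145} = \left(1 + \left(0 + 46\right)\right) \left(- \frac{1}{20145}\right) = \left(1 + 46\right) \left(- \frac{1}{20145}\right) = 47 \left(- \frac{1}{20145}\right) = - \frac{47}{20145}$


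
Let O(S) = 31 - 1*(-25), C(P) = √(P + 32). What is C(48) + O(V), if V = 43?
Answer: 56 + 4*√5 ≈ 64.944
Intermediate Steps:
C(P) = √(32 + P)
O(S) = 56 (O(S) = 31 + 25 = 56)
C(48) + O(V) = √(32 + 48) + 56 = √80 + 56 = 4*√5 + 56 = 56 + 4*√5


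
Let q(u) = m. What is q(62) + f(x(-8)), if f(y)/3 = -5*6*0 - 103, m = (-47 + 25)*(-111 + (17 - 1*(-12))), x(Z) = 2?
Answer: 1495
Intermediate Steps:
m = 1804 (m = -22*(-111 + (17 + 12)) = -22*(-111 + 29) = -22*(-82) = 1804)
q(u) = 1804
f(y) = -309 (f(y) = 3*(-5*6*0 - 103) = 3*(-30*0 - 103) = 3*(0 - 103) = 3*(-103) = -309)
q(62) + f(x(-8)) = 1804 - 309 = 1495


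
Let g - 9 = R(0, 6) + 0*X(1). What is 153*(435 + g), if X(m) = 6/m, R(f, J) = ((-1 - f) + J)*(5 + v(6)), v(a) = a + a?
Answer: 80937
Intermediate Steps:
v(a) = 2*a
R(f, J) = -17 - 17*f + 17*J (R(f, J) = ((-1 - f) + J)*(5 + 2*6) = (-1 + J - f)*(5 + 12) = (-1 + J - f)*17 = -17 - 17*f + 17*J)
g = 94 (g = 9 + ((-17 - 17*0 + 17*6) + 0*(6/1)) = 9 + ((-17 + 0 + 102) + 0*(6*1)) = 9 + (85 + 0*6) = 9 + (85 + 0) = 9 + 85 = 94)
153*(435 + g) = 153*(435 + 94) = 153*529 = 80937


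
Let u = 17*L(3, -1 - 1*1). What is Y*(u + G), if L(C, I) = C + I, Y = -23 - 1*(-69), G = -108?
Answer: -4186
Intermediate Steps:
Y = 46 (Y = -23 + 69 = 46)
u = 17 (u = 17*(3 + (-1 - 1*1)) = 17*(3 + (-1 - 1)) = 17*(3 - 2) = 17*1 = 17)
Y*(u + G) = 46*(17 - 108) = 46*(-91) = -4186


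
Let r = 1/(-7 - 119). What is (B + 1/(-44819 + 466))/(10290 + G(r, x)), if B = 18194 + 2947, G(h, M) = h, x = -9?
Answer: 118146013272/57505394267 ≈ 2.0545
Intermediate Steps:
r = -1/126 (r = 1/(-126) = -1/126 ≈ -0.0079365)
B = 21141
(B + 1/(-44819 + 466))/(10290 + G(r, x)) = (21141 + 1/(-44819 + 466))/(10290 - 1/126) = (21141 + 1/(-44353))/(1296539/126) = (21141 - 1/44353)*(126/1296539) = (937666772/44353)*(126/1296539) = 118146013272/57505394267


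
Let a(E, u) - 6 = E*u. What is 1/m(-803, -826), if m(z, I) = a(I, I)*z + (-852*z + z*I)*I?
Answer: -1/1660852930 ≈ -6.0210e-10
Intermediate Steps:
a(E, u) = 6 + E*u
m(z, I) = I*(-852*z + I*z) + z*(6 + I**2) (m(z, I) = (6 + I*I)*z + (-852*z + z*I)*I = (6 + I**2)*z + (-852*z + I*z)*I = z*(6 + I**2) + I*(-852*z + I*z) = I*(-852*z + I*z) + z*(6 + I**2))
1/m(-803, -826) = 1/(2*(-803)*(3 + (-826)**2 - 426*(-826))) = 1/(2*(-803)*(3 + 682276 + 351876)) = 1/(2*(-803)*1034155) = 1/(-1660852930) = -1/1660852930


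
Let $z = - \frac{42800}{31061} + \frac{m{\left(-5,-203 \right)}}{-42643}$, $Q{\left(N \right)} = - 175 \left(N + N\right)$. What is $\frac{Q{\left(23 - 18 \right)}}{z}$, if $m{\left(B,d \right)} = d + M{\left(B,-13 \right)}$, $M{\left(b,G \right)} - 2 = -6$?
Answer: $\frac{2317934890250}{1818690773} \approx 1274.5$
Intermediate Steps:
$M{\left(b,G \right)} = -4$ ($M{\left(b,G \right)} = 2 - 6 = -4$)
$Q{\left(N \right)} = - 350 N$ ($Q{\left(N \right)} = - 175 \cdot 2 N = - 350 N$)
$m{\left(B,d \right)} = -4 + d$ ($m{\left(B,d \right)} = d - 4 = -4 + d$)
$z = - \frac{1818690773}{1324534223}$ ($z = - \frac{42800}{31061} + \frac{-4 - 203}{-42643} = \left(-42800\right) \frac{1}{31061} - - \frac{207}{42643} = - \frac{42800}{31061} + \frac{207}{42643} = - \frac{1818690773}{1324534223} \approx -1.3731$)
$\frac{Q{\left(23 - 18 \right)}}{z} = \frac{\left(-350\right) \left(23 - 18\right)}{- \frac{1818690773}{1324534223}} = \left(-350\right) 5 \left(- \frac{1324534223}{1818690773}\right) = \left(-1750\right) \left(- \frac{1324534223}{1818690773}\right) = \frac{2317934890250}{1818690773}$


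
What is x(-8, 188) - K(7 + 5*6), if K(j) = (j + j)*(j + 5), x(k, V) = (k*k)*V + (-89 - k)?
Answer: 8843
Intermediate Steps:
x(k, V) = -89 - k + V*k² (x(k, V) = k²*V + (-89 - k) = V*k² + (-89 - k) = -89 - k + V*k²)
K(j) = 2*j*(5 + j) (K(j) = (2*j)*(5 + j) = 2*j*(5 + j))
x(-8, 188) - K(7 + 5*6) = (-89 - 1*(-8) + 188*(-8)²) - 2*(7 + 5*6)*(5 + (7 + 5*6)) = (-89 + 8 + 188*64) - 2*(7 + 30)*(5 + (7 + 30)) = (-89 + 8 + 12032) - 2*37*(5 + 37) = 11951 - 2*37*42 = 11951 - 1*3108 = 11951 - 3108 = 8843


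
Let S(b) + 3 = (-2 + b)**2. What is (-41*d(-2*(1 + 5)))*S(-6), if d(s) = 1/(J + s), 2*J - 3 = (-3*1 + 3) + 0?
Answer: 5002/21 ≈ 238.19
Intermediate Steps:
J = 3/2 (J = 3/2 + ((-3*1 + 3) + 0)/2 = 3/2 + ((-3 + 3) + 0)/2 = 3/2 + (0 + 0)/2 = 3/2 + (1/2)*0 = 3/2 + 0 = 3/2 ≈ 1.5000)
d(s) = 1/(3/2 + s)
S(b) = -3 + (-2 + b)**2
(-41*d(-2*(1 + 5)))*S(-6) = (-82/(3 + 2*(-2*(1 + 5))))*(-3 + (-2 - 6)**2) = (-82/(3 + 2*(-2*6)))*(-3 + (-8)**2) = (-82/(3 + 2*(-12)))*(-3 + 64) = -82/(3 - 24)*61 = -82/(-21)*61 = -82*(-1)/21*61 = -41*(-2/21)*61 = (82/21)*61 = 5002/21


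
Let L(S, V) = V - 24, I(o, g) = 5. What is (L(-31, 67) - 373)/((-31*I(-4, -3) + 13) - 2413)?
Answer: 66/511 ≈ 0.12916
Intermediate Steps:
L(S, V) = -24 + V
(L(-31, 67) - 373)/((-31*I(-4, -3) + 13) - 2413) = ((-24 + 67) - 373)/((-31*5 + 13) - 2413) = (43 - 373)/((-155 + 13) - 2413) = -330/(-142 - 2413) = -330/(-2555) = -330*(-1/2555) = 66/511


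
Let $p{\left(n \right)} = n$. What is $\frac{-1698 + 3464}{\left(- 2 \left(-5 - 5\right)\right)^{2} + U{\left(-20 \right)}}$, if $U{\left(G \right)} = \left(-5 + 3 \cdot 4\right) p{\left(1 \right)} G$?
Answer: $\frac{883}{130} \approx 6.7923$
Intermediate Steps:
$U{\left(G \right)} = 7 G$ ($U{\left(G \right)} = \left(-5 + 3 \cdot 4\right) 1 G = \left(-5 + 12\right) 1 G = 7 \cdot 1 G = 7 G$)
$\frac{-1698 + 3464}{\left(- 2 \left(-5 - 5\right)\right)^{2} + U{\left(-20 \right)}} = \frac{-1698 + 3464}{\left(- 2 \left(-5 - 5\right)\right)^{2} + 7 \left(-20\right)} = \frac{1766}{\left(\left(-2\right) \left(-10\right)\right)^{2} - 140} = \frac{1766}{20^{2} - 140} = \frac{1766}{400 - 140} = \frac{1766}{260} = 1766 \cdot \frac{1}{260} = \frac{883}{130}$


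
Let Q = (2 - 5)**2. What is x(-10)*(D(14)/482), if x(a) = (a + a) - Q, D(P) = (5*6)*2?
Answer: -870/241 ≈ -3.6100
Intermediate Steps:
D(P) = 60 (D(P) = 30*2 = 60)
Q = 9 (Q = (-3)**2 = 9)
x(a) = -9 + 2*a (x(a) = (a + a) - 1*9 = 2*a - 9 = -9 + 2*a)
x(-10)*(D(14)/482) = (-9 + 2*(-10))*(60/482) = (-9 - 20)*(60*(1/482)) = -29*30/241 = -870/241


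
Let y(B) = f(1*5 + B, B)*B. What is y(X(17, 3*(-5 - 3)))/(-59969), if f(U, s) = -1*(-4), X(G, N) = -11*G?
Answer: 748/59969 ≈ 0.012473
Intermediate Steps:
f(U, s) = 4
y(B) = 4*B
y(X(17, 3*(-5 - 3)))/(-59969) = (4*(-11*17))/(-59969) = (4*(-187))*(-1/59969) = -748*(-1/59969) = 748/59969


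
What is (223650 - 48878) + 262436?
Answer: 437208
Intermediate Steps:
(223650 - 48878) + 262436 = 174772 + 262436 = 437208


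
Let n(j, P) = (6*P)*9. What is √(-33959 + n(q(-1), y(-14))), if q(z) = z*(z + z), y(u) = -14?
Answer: I*√34715 ≈ 186.32*I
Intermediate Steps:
q(z) = 2*z² (q(z) = z*(2*z) = 2*z²)
n(j, P) = 54*P
√(-33959 + n(q(-1), y(-14))) = √(-33959 + 54*(-14)) = √(-33959 - 756) = √(-34715) = I*√34715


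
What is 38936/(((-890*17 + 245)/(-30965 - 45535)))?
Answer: 595720800/2977 ≈ 2.0011e+5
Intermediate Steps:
38936/(((-890*17 + 245)/(-30965 - 45535))) = 38936/(((-15130 + 245)/(-76500))) = 38936/((-14885*(-1/76500))) = 38936/(2977/15300) = 38936*(15300/2977) = 595720800/2977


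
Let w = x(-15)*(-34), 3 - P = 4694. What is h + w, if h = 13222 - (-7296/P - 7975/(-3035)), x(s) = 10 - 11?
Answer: 37733714055/2847437 ≈ 13252.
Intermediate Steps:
P = -4691 (P = 3 - 1*4694 = 3 - 4694 = -4691)
x(s) = -1
h = 37636901197/2847437 (h = 13222 - (-7296/(-4691) - 7975/(-3035)) = 13222 - (-7296*(-1/4691) - 7975*(-1/3035)) = 13222 - (7296/4691 + 1595/607) = 13222 - 1*11910817/2847437 = 13222 - 11910817/2847437 = 37636901197/2847437 ≈ 13218.)
w = 34 (w = -1*(-34) = 34)
h + w = 37636901197/2847437 + 34 = 37733714055/2847437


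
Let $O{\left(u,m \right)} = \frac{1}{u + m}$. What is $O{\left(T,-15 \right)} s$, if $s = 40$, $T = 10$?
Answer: $-8$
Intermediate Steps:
$O{\left(u,m \right)} = \frac{1}{m + u}$
$O{\left(T,-15 \right)} s = \frac{1}{-15 + 10} \cdot 40 = \frac{1}{-5} \cdot 40 = \left(- \frac{1}{5}\right) 40 = -8$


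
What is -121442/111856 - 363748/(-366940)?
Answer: -69188057/732936440 ≈ -0.094398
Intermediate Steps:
-121442/111856 - 363748/(-366940) = -121442*1/111856 - 363748*(-1/366940) = -60721/55928 + 12991/13105 = -69188057/732936440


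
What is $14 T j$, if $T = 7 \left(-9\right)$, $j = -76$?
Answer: $67032$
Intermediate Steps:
$T = -63$
$14 T j = 14 \left(-63\right) \left(-76\right) = \left(-882\right) \left(-76\right) = 67032$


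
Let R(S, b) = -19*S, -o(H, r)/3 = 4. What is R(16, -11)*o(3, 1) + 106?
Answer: 3754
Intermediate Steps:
o(H, r) = -12 (o(H, r) = -3*4 = -12)
R(16, -11)*o(3, 1) + 106 = -19*16*(-12) + 106 = -304*(-12) + 106 = 3648 + 106 = 3754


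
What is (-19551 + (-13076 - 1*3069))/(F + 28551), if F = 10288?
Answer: -35696/38839 ≈ -0.91908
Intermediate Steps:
(-19551 + (-13076 - 1*3069))/(F + 28551) = (-19551 + (-13076 - 1*3069))/(10288 + 28551) = (-19551 + (-13076 - 3069))/38839 = (-19551 - 16145)*(1/38839) = -35696*1/38839 = -35696/38839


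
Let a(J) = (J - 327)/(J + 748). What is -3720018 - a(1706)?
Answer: -9128925551/2454 ≈ -3.7200e+6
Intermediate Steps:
a(J) = (-327 + J)/(748 + J)
-3720018 - a(1706) = -3720018 - (-327 + 1706)/(748 + 1706) = -3720018 - 1379/2454 = -9128925551/2454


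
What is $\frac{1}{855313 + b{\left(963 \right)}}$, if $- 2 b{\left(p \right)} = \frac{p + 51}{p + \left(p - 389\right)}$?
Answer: $\frac{1537}{1314615574} \approx 1.1692 \cdot 10^{-6}$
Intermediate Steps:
$b{\left(p \right)} = - \frac{51 + p}{2 \left(-389 + 2 p\right)}$ ($b{\left(p \right)} = - \frac{\left(p + 51\right) \frac{1}{p + \left(p - 389\right)}}{2} = - \frac{\left(51 + p\right) \frac{1}{p + \left(-389 + p\right)}}{2} = - \frac{\left(51 + p\right) \frac{1}{-389 + 2 p}}{2} = - \frac{\frac{1}{-389 + 2 p} \left(51 + p\right)}{2} = - \frac{51 + p}{2 \left(-389 + 2 p\right)}$)
$\frac{1}{855313 + b{\left(963 \right)}} = \frac{1}{855313 + \frac{-51 - 963}{2 \left(-389 + 2 \cdot 963\right)}} = \frac{1}{855313 + \frac{-51 - 963}{2 \left(-389 + 1926\right)}} = \frac{1}{855313 + \frac{1}{2} \cdot \frac{1}{1537} \left(-1014\right)} = \frac{1}{855313 - \frac{507}{1537}} = \frac{1}{\frac{1314615574}{1537}} = \frac{1537}{1314615574}$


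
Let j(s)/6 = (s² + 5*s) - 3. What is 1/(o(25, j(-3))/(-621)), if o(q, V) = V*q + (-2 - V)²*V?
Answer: 23/5458 ≈ 0.0042140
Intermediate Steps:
j(s) = -18 + 6*s² + 30*s (j(s) = 6*((s² + 5*s) - 3) = 6*(-3 + s² + 5*s) = -18 + 6*s² + 30*s)
o(q, V) = V*q + V*(-2 - V)²
1/(o(25, j(-3))/(-621)) = 1/(((-18 + 6*(-3)² + 30*(-3))*(25 + (2 + (-18 + 6*(-3)² + 30*(-3)))²))/(-621)) = 1/(((-18 + 6*9 - 90)*(25 + (2 + (-18 + 6*9 - 90))²))*(-1/621)) = 1/(((-18 + 54 - 90)*(25 + (2 + (-18 + 54 - 90))²))*(-1/621)) = 1/(-54*(25 + (2 - 54)²)*(-1/621)) = 1/(-54*(25 + (-52)²)*(-1/621)) = 1/(-54*(25 + 2704)*(-1/621)) = 1/(-54*2729*(-1/621)) = 1/(-147366*(-1/621)) = 1/(5458/23) = 23/5458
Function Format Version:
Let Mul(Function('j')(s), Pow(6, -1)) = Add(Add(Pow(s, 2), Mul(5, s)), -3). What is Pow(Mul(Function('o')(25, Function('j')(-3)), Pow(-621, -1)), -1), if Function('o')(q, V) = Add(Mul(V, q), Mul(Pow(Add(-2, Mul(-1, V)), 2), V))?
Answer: Rational(23, 5458) ≈ 0.0042140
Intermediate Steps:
Function('j')(s) = Add(-18, Mul(6, Pow(s, 2)), Mul(30, s)) (Function('j')(s) = Mul(6, Add(Add(Pow(s, 2), Mul(5, s)), -3)) = Mul(6, Add(-3, Pow(s, 2), Mul(5, s))) = Add(-18, Mul(6, Pow(s, 2)), Mul(30, s)))
Function('o')(q, V) = Add(Mul(V, q), Mul(V, Pow(Add(-2, Mul(-1, V)), 2)))
Pow(Mul(Function('o')(25, Function('j')(-3)), Pow(-621, -1)), -1) = Pow(Mul(Mul(Add(-18, Mul(6, Pow(-3, 2)), Mul(30, -3)), Add(25, Pow(Add(2, Add(-18, Mul(6, Pow(-3, 2)), Mul(30, -3))), 2))), Pow(-621, -1)), -1) = Pow(Mul(Mul(Add(-18, Mul(6, 9), -90), Add(25, Pow(Add(2, Add(-18, Mul(6, 9), -90)), 2))), Rational(-1, 621)), -1) = Pow(Mul(Mul(Add(-18, 54, -90), Add(25, Pow(Add(2, Add(-18, 54, -90)), 2))), Rational(-1, 621)), -1) = Pow(Mul(Mul(-54, Add(25, Pow(Add(2, -54), 2))), Rational(-1, 621)), -1) = Pow(Mul(Mul(-54, Add(25, Pow(-52, 2))), Rational(-1, 621)), -1) = Pow(Mul(Mul(-54, Add(25, 2704)), Rational(-1, 621)), -1) = Pow(Mul(Mul(-54, 2729), Rational(-1, 621)), -1) = Pow(Mul(-147366, Rational(-1, 621)), -1) = Pow(Rational(5458, 23), -1) = Rational(23, 5458)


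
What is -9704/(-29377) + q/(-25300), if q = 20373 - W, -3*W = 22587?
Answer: -287082927/371619050 ≈ -0.77252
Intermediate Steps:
W = -7529 (W = -⅓*22587 = -7529)
q = 27902 (q = 20373 - 1*(-7529) = 20373 + 7529 = 27902)
-9704/(-29377) + q/(-25300) = -9704/(-29377) + 27902/(-25300) = -9704*(-1/29377) + 27902*(-1/25300) = 9704/29377 - 13951/12650 = -287082927/371619050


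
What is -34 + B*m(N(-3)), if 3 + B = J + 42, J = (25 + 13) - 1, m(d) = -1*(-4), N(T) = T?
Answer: 270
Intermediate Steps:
m(d) = 4
J = 37 (J = 38 - 1 = 37)
B = 76 (B = -3 + (37 + 42) = -3 + 79 = 76)
-34 + B*m(N(-3)) = -34 + 76*4 = -34 + 304 = 270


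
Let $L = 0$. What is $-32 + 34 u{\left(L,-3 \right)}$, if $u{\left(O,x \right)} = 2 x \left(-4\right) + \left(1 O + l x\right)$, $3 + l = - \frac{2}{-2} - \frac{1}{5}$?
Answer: $\frac{5042}{5} \approx 1008.4$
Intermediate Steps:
$l = - \frac{11}{5}$ ($l = -3 - \left(\frac{1}{5} - 1\right) = -3 - - \frac{4}{5} = -3 + \left(1 - \frac{1}{5}\right) = -3 + \frac{4}{5} = - \frac{11}{5} \approx -2.2$)
$u{\left(O,x \right)} = O - \frac{51 x}{5}$ ($u{\left(O,x \right)} = 2 x \left(-4\right) + \left(1 O - \frac{11 x}{5}\right) = - 8 x + \left(O - \frac{11 x}{5}\right) = O - \frac{51 x}{5}$)
$-32 + 34 u{\left(L,-3 \right)} = -32 + 34 \left(0 - - \frac{153}{5}\right) = -32 + 34 \left(0 + \frac{153}{5}\right) = -32 + 34 \cdot \frac{153}{5} = -32 + \frac{5202}{5} = \frac{5042}{5}$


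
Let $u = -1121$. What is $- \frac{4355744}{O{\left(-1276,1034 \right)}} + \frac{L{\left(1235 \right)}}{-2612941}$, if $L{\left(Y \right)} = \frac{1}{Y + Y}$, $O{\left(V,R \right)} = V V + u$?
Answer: $- \frac{5622363229378787}{2100190967064970} \approx -2.6771$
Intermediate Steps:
$O{\left(V,R \right)} = -1121 + V^{2}$ ($O{\left(V,R \right)} = V V - 1121 = V^{2} - 1121 = -1121 + V^{2}$)
$L{\left(Y \right)} = \frac{1}{2 Y}$
$- \frac{4355744}{O{\left(-1276,1034 \right)}} + \frac{L{\left(1235 \right)}}{-2612941} = - \frac{4355744}{-1121 + \left(-1276\right)^{2}} + \frac{\frac{1}{2} \cdot \frac{1}{1235}}{-2612941} = - \frac{4355744}{-1121 + 1628176} + \frac{1}{2} \cdot \frac{1}{1235} \left(- \frac{1}{2612941}\right) = - \frac{4355744}{1627055} + \frac{1}{2470} \left(- \frac{1}{2612941}\right) = \left(-4355744\right) \frac{1}{1627055} - \frac{1}{6453964270} = - \frac{4355744}{1627055} - \frac{1}{6453964270} = - \frac{5622363229378787}{2100190967064970}$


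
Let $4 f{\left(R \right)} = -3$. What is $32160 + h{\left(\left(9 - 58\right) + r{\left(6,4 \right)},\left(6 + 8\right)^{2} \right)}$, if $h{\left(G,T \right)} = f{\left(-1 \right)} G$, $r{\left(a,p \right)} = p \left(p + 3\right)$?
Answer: $\frac{128703}{4} \approx 32176.0$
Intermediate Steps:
$r{\left(a,p \right)} = p \left(3 + p\right)$
$f{\left(R \right)} = - \frac{3}{4}$ ($f{\left(R \right)} = \frac{1}{4} \left(-3\right) = - \frac{3}{4}$)
$h{\left(G,T \right)} = - \frac{3 G}{4}$
$32160 + h{\left(\left(9 - 58\right) + r{\left(6,4 \right)},\left(6 + 8\right)^{2} \right)} = 32160 - \frac{3 \left(\left(9 - 58\right) + 4 \left(3 + 4\right)\right)}{4} = 32160 - \frac{3 \left(-49 + 4 \cdot 7\right)}{4} = 32160 - \frac{3 \left(-49 + 28\right)}{4} = 32160 - - \frac{63}{4} = 32160 + \frac{63}{4} = \frac{128703}{4}$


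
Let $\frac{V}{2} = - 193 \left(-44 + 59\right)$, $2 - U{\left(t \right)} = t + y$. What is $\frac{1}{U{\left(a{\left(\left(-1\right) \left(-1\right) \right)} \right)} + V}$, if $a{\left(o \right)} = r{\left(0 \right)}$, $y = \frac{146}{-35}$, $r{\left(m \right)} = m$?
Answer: $- \frac{35}{202434} \approx -0.0001729$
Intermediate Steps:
$y = - \frac{146}{35}$ ($y = 146 \left(- \frac{1}{35}\right) = - \frac{146}{35} \approx -4.1714$)
$a{\left(o \right)} = 0$
$U{\left(t \right)} = \frac{216}{35} - t$ ($U{\left(t \right)} = 2 - \left(t - \frac{146}{35}\right) = 2 - \left(- \frac{146}{35} + t\right) = \frac{216}{35} - t$)
$V = -5790$ ($V = 2 \left(- 193 \left(-44 + 59\right)\right) = 2 \left(\left(-193\right) 15\right) = 2 \left(-2895\right) = -5790$)
$\frac{1}{U{\left(a{\left(\left(-1\right) \left(-1\right) \right)} \right)} + V} = \frac{1}{\left(\frac{216}{35} - 0\right) - 5790} = \frac{1}{\left(\frac{216}{35} + 0\right) - 5790} = \frac{1}{\frac{216}{35} - 5790} = \frac{1}{- \frac{202434}{35}} = - \frac{35}{202434}$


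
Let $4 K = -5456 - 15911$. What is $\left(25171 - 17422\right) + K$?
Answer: $\frac{9629}{4} \approx 2407.3$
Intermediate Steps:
$K = - \frac{21367}{4}$ ($K = \frac{-5456 - 15911}{4} = \frac{1}{4} \left(-21367\right) = - \frac{21367}{4} \approx -5341.8$)
$\left(25171 - 17422\right) + K = \left(25171 - 17422\right) - \frac{21367}{4} = 7749 - \frac{21367}{4} = \frac{9629}{4}$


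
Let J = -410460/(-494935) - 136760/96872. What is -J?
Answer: 698130737/1198633583 ≈ 0.58244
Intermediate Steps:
J = -698130737/1198633583 (J = -410460*(-1/494935) - 136760*1/96872 = 82092/98987 - 17095/12109 = -698130737/1198633583 ≈ -0.58244)
-J = -1*(-698130737/1198633583) = 698130737/1198633583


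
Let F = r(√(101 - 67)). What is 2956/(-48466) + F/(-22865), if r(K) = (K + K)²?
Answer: -2181774/32593385 ≈ -0.066939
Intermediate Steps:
r(K) = 4*K² (r(K) = (2*K)² = 4*K²)
F = 136 (F = 4*(√(101 - 67))² = 4*(√34)² = 4*34 = 136)
2956/(-48466) + F/(-22865) = 2956/(-48466) + 136/(-22865) = 2956*(-1/48466) + 136*(-1/22865) = -1478/24233 - 8/1345 = -2181774/32593385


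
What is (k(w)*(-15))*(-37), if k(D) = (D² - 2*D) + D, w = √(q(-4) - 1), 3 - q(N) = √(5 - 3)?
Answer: 1110 - 555*√2 - 555*√(2 - √2) ≈ -99.667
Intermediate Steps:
q(N) = 3 - √2 (q(N) = 3 - √(5 - 3) = 3 - √2)
w = √(2 - √2) (w = √((3 - √2) - 1) = √(2 - √2) ≈ 0.76537)
k(D) = D² - D
(k(w)*(-15))*(-37) = ((√(2 - √2)*(-1 + √(2 - √2)))*(-15))*(-37) = -15*√(2 - √2)*(-1 + √(2 - √2))*(-37) = 555*√(2 - √2)*(-1 + √(2 - √2))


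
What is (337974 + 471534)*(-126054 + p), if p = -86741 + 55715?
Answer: -127157516640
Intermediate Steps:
p = -31026
(337974 + 471534)*(-126054 + p) = (337974 + 471534)*(-126054 - 31026) = 809508*(-157080) = -127157516640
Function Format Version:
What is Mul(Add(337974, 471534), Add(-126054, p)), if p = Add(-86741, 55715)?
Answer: -127157516640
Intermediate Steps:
p = -31026
Mul(Add(337974, 471534), Add(-126054, p)) = Mul(Add(337974, 471534), Add(-126054, -31026)) = Mul(809508, -157080) = -127157516640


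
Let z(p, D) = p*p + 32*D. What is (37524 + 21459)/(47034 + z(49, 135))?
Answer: 58983/53755 ≈ 1.0973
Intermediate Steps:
z(p, D) = p² + 32*D
(37524 + 21459)/(47034 + z(49, 135)) = (37524 + 21459)/(47034 + (49² + 32*135)) = 58983/(47034 + (2401 + 4320)) = 58983/(47034 + 6721) = 58983/53755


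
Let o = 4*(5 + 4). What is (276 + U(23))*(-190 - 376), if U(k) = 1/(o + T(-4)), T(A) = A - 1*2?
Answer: -2343523/15 ≈ -1.5623e+5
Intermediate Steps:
T(A) = -2 + A (T(A) = A - 2 = -2 + A)
o = 36 (o = 4*9 = 36)
U(k) = 1/30 (U(k) = 1/(36 + (-2 - 4)) = 1/(36 - 6) = 1/30)
(276 + U(23))*(-190 - 376) = (276 + 1/30)*(-190 - 376) = (8281/30)*(-566) = -2343523/15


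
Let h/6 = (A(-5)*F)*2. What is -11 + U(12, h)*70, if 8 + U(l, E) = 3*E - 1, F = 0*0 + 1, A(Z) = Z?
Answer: -13241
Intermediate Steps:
F = 1 (F = 0 + 1 = 1)
h = -60 (h = 6*(-5*1*2) = 6*(-5*2) = 6*(-10) = -60)
U(l, E) = -9 + 3*E (U(l, E) = -8 + (3*E - 1) = -8 + (-1 + 3*E) = -9 + 3*E)
-11 + U(12, h)*70 = -11 + (-9 + 3*(-60))*70 = -11 + (-9 - 180)*70 = -11 - 189*70 = -11 - 13230 = -13241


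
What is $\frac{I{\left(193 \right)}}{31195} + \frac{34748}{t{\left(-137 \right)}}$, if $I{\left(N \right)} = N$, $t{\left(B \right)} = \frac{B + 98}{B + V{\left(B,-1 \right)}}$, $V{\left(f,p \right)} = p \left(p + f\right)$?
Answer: $- \frac{1083956333}{1216605} \approx -890.97$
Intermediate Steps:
$V{\left(f,p \right)} = p \left(f + p\right)$
$t{\left(B \right)} = 98 + B$ ($t{\left(B \right)} = \frac{B + 98}{B - \left(B - 1\right)} = \frac{98 + B}{B - \left(-1 + B\right)} = \frac{98 + B}{1} = \left(98 + B\right) 1 = 98 + B$)
$\frac{I{\left(193 \right)}}{31195} + \frac{34748}{t{\left(-137 \right)}} = \frac{193}{31195} + \frac{34748}{98 - 137} = 193 \cdot \frac{1}{31195} + \frac{34748}{-39} = \frac{193}{31195} + 34748 \left(- \frac{1}{39}\right) = \frac{193}{31195} - \frac{34748}{39} = - \frac{1083956333}{1216605}$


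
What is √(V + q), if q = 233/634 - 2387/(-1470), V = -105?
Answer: 2*I*√28530603885/33285 ≈ 10.149*I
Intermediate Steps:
q = 66281/33285 (q = 233*(1/634) - 2387*(-1/1470) = 233/634 + 341/210 = 66281/33285 ≈ 1.9913)
√(V + q) = √(-105 + 66281/33285) = √(-3428644/33285) = 2*I*√28530603885/33285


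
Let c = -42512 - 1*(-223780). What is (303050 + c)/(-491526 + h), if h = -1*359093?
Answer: -484318/850619 ≈ -0.56937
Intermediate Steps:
h = -359093
c = 181268 (c = -42512 + 223780 = 181268)
(303050 + c)/(-491526 + h) = (303050 + 181268)/(-491526 - 359093) = 484318/(-850619) = 484318*(-1/850619) = -484318/850619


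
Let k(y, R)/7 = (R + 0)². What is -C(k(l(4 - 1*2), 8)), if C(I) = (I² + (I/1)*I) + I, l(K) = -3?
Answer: -401856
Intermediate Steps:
k(y, R) = 7*R² (k(y, R) = 7*(R + 0)² = 7*R²)
C(I) = I + 2*I² (C(I) = (I² + (I*1)*I) + I = (I² + I*I) + I = (I² + I²) + I = 2*I² + I = I + 2*I²)
-C(k(l(4 - 1*2), 8)) = -7*8²*(1 + 2*(7*8²)) = -7*64*(1 + 2*(7*64)) = -448*(1 + 2*448) = -448*(1 + 896) = -448*897 = -1*401856 = -401856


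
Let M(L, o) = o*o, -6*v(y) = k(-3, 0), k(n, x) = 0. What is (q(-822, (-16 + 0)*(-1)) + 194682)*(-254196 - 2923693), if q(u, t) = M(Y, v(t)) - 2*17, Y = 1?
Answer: -618569738072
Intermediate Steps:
v(y) = 0 (v(y) = -⅙*0 = 0)
M(L, o) = o²
q(u, t) = -34 (q(u, t) = 0² - 2*17 = 0 - 34 = -34)
(q(-822, (-16 + 0)*(-1)) + 194682)*(-254196 - 2923693) = (-34 + 194682)*(-254196 - 2923693) = 194648*(-3177889) = -618569738072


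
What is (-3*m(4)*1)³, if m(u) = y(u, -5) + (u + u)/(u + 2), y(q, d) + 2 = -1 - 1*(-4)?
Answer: -343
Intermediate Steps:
y(q, d) = 1 (y(q, d) = -2 + (-1 - 1*(-4)) = -2 + (-1 + 4) = -2 + 3 = 1)
m(u) = 1 + 2*u/(2 + u) (m(u) = 1 + (u + u)/(u + 2) = 1 + (2*u)/(2 + u) = 1 + 2*u/(2 + u))
(-3*m(4)*1)³ = (-3*(2 + 3*4)/(2 + 4)*1)³ = (-3*(2 + 12)/6*1)³ = (-14/2*1)³ = (-3*7/3*1)³ = (-7*1)³ = (-7)³ = -343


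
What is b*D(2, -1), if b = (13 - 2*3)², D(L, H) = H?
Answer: -49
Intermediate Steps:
b = 49 (b = (13 - 6)² = 7² = 49)
b*D(2, -1) = 49*(-1) = -49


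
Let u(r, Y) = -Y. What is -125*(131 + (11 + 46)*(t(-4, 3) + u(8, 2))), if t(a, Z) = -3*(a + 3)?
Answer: -23500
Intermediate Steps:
t(a, Z) = -9 - 3*a (t(a, Z) = -3*(3 + a) = -9 - 3*a)
-125*(131 + (11 + 46)*(t(-4, 3) + u(8, 2))) = -125*(131 + (11 + 46)*((-9 - 3*(-4)) - 1*2)) = -125*(131 + 57*((-9 + 12) - 2)) = -125*(131 + 57*(3 - 2)) = -125*(131 + 57*1) = -125*(131 + 57) = -125*188 = -23500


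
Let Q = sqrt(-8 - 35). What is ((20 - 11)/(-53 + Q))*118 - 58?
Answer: -110851/1426 - 531*I*sqrt(43)/1426 ≈ -77.736 - 2.4418*I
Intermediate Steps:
Q = I*sqrt(43) (Q = sqrt(-43) = I*sqrt(43) ≈ 6.5574*I)
((20 - 11)/(-53 + Q))*118 - 58 = ((20 - 11)/(-53 + I*sqrt(43)))*118 - 58 = (9/(-53 + I*sqrt(43)))*118 - 58 = 1062/(-53 + I*sqrt(43)) - 58 = -58 + 1062/(-53 + I*sqrt(43))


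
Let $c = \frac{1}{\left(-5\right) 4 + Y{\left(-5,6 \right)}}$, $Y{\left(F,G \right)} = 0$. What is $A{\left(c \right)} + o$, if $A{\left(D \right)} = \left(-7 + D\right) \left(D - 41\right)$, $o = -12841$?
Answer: $- \frac{5020639}{400} \approx -12552.0$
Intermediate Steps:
$c = - \frac{1}{20}$ ($c = \frac{1}{\left(-5\right) 4 + 0} = \frac{1}{-20 + 0} = \frac{1}{-20} = - \frac{1}{20} \approx -0.05$)
$A{\left(D \right)} = \left(-41 + D\right) \left(-7 + D\right)$ ($A{\left(D \right)} = \left(-7 + D\right) \left(-41 + D\right) = \left(-41 + D\right) \left(-7 + D\right)$)
$A{\left(c \right)} + o = \left(287 + \left(- \frac{1}{20}\right)^{2} - - \frac{12}{5}\right) - 12841 = \left(287 + \frac{1}{400} + \frac{12}{5}\right) - 12841 = \frac{115761}{400} - 12841 = - \frac{5020639}{400}$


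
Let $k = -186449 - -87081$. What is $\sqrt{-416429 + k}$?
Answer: $i \sqrt{515797} \approx 718.19 i$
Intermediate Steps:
$k = -99368$ ($k = -186449 + 87081 = -99368$)
$\sqrt{-416429 + k} = \sqrt{-416429 - 99368} = \sqrt{-515797} = i \sqrt{515797}$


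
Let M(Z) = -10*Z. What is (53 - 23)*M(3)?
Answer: -900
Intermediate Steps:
(53 - 23)*M(3) = (53 - 23)*(-10*3) = 30*(-30) = -900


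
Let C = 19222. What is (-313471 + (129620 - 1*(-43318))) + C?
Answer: -121311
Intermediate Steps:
(-313471 + (129620 - 1*(-43318))) + C = (-313471 + (129620 - 1*(-43318))) + 19222 = (-313471 + (129620 + 43318)) + 19222 = (-313471 + 172938) + 19222 = -140533 + 19222 = -121311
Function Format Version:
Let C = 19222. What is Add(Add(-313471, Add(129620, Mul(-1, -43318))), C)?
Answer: -121311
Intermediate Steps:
Add(Add(-313471, Add(129620, Mul(-1, -43318))), C) = Add(Add(-313471, Add(129620, Mul(-1, -43318))), 19222) = Add(Add(-313471, Add(129620, 43318)), 19222) = Add(Add(-313471, 172938), 19222) = Add(-140533, 19222) = -121311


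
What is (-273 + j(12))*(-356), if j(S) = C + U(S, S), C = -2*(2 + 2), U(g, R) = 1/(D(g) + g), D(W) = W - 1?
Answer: 2300472/23 ≈ 1.0002e+5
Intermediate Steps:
D(W) = -1 + W
U(g, R) = 1/(-1 + 2*g) (U(g, R) = 1/((-1 + g) + g) = 1/(-1 + 2*g))
C = -8 (C = -2*4 = -8)
j(S) = -8 + 1/(-1 + 2*S)
(-273 + j(12))*(-356) = (-273 + (9 - 16*12)/(-1 + 2*12))*(-356) = (-273 + (9 - 192)/(-1 + 24))*(-356) = (-273 - 183/23)*(-356) = -6462/23*(-356) = 2300472/23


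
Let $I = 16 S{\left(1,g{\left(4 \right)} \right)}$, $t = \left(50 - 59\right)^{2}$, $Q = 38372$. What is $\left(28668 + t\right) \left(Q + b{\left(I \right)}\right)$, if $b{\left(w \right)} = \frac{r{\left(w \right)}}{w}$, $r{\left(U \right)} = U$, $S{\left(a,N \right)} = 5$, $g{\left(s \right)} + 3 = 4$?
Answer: $1103185377$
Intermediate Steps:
$t = 81$ ($t = \left(-9\right)^{2} = 81$)
$g{\left(s \right)} = 1$ ($g{\left(s \right)} = -3 + 4 = 1$)
$I = 80$ ($I = 16 \cdot 5 = 80$)
$b{\left(w \right)} = 1$ ($b{\left(w \right)} = \frac{w}{w} = 1$)
$\left(28668 + t\right) \left(Q + b{\left(I \right)}\right) = \left(28668 + 81\right) \left(38372 + 1\right) = 28749 \cdot 38373 = 1103185377$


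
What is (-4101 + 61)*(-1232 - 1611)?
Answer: 11485720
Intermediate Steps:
(-4101 + 61)*(-1232 - 1611) = -4040*(-2843) = 11485720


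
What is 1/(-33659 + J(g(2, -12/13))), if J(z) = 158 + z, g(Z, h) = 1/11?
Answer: -11/368510 ≈ -2.9850e-5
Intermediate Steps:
g(Z, h) = 1/11
1/(-33659 + J(g(2, -12/13))) = 1/(-33659 + (158 + 1/11)) = 1/(-33659 + 1739/11) = 1/(-368510/11) = -11/368510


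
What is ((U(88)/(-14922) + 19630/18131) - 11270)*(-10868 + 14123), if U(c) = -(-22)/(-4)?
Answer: -6615927019194115/180367188 ≈ -3.6680e+7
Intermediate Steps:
U(c) = -11/2 (U(c) = -(-22)*(-1)/4 = -11*½ = -11/2)
((U(88)/(-14922) + 19630/18131) - 11270)*(-10868 + 14123) = ((-11/2/(-14922) + 19630/18131) - 11270)*(-10868 + 14123) = ((-11/2*(-1/14922) + 19630*(1/18131)) - 11270)*3255 = ((11/29844 + 19630/18131) - 11270)*3255 = (586037161/541101564 - 11270)*3255 = -6097628589119/541101564*3255 = -6615927019194115/180367188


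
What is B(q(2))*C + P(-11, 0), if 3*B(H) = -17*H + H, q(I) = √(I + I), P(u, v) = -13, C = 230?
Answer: -7399/3 ≈ -2466.3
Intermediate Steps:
q(I) = √2*√I (q(I) = √(2*I) = √2*√I)
B(H) = -16*H/3 (B(H) = (-17*H + H)/3 = (-16*H)/3 = -16*H/3)
B(q(2))*C + P(-11, 0) = -16*√2*√2/3*230 - 13 = -16/3*2*230 - 13 = -32/3*230 - 13 = -7360/3 - 13 = -7399/3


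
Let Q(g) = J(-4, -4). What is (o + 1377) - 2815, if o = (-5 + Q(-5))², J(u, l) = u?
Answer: -1357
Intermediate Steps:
Q(g) = -4
o = 81 (o = (-5 - 4)² = (-9)² = 81)
(o + 1377) - 2815 = (81 + 1377) - 2815 = 1458 - 2815 = -1357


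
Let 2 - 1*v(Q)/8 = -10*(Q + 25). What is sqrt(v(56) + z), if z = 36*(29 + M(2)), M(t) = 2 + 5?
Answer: 4*sqrt(487) ≈ 88.272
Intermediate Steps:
M(t) = 7
v(Q) = 2016 + 80*Q (v(Q) = 16 - (-80)*(Q + 25) = 16 - (-80)*(25 + Q) = 16 - 8*(-250 - 10*Q) = 16 + (2000 + 80*Q) = 2016 + 80*Q)
z = 1296 (z = 36*(29 + 7) = 36*36 = 1296)
sqrt(v(56) + z) = sqrt((2016 + 80*56) + 1296) = sqrt((2016 + 4480) + 1296) = sqrt(6496 + 1296) = sqrt(7792) = 4*sqrt(487)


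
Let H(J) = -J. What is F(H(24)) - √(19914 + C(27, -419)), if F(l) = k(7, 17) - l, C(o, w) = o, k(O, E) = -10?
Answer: 14 - 17*√69 ≈ -127.21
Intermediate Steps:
F(l) = -10 - l
F(H(24)) - √(19914 + C(27, -419)) = (-10 - (-1)*24) - √(19914 + 27) = (-10 - 1*(-24)) - √19941 = (-10 + 24) - 17*√69 = 14 - 17*√69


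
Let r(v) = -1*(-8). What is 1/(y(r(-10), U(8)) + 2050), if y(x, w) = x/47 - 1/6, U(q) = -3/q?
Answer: 282/578101 ≈ 0.00048780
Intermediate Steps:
r(v) = 8
y(x, w) = -⅙ + x/47 (y(x, w) = x*(1/47) - 1*⅙ = x/47 - ⅙ = -⅙ + x/47)
1/(y(r(-10), U(8)) + 2050) = 1/((-⅙ + (1/47)*8) + 2050) = 1/((-⅙ + 8/47) + 2050) = 1/(1/282 + 2050) = 1/(578101/282) = 282/578101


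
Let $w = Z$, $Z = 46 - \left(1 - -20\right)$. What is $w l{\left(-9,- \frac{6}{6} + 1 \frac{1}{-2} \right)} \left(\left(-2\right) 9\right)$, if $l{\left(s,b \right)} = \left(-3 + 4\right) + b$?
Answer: $225$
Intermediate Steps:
$l{\left(s,b \right)} = 1 + b$
$Z = 25$ ($Z = 46 - \left(1 + 20\right) = 46 - 21 = 25$)
$w = 25$
$w l{\left(-9,- \frac{6}{6} + 1 \frac{1}{-2} \right)} \left(\left(-2\right) 9\right) = 25 \left(1 + \left(- \frac{6}{6} + 1 \frac{1}{-2}\right)\right) \left(\left(-2\right) 9\right) = 25 \left(1 + \left(\left(-6\right) \frac{1}{6} + 1 \left(- \frac{1}{2}\right)\right)\right) \left(-18\right) = 25 \left(1 - \frac{3}{2}\right) \left(-18\right) = 25 \left(- \frac{1}{2}\right) \left(-18\right) = \left(- \frac{25}{2}\right) \left(-18\right) = 225$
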